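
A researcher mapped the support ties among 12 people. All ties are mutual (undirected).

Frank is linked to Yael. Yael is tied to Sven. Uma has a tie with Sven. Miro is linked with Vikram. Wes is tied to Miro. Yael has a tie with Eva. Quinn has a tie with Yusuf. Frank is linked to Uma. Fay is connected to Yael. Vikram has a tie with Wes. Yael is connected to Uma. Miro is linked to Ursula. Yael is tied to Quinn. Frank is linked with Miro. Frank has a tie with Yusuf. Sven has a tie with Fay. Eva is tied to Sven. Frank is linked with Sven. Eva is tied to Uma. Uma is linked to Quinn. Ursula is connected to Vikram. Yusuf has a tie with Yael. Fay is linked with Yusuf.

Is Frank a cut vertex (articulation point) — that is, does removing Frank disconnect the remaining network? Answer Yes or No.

Removing Frank leaves {Miro, Ursula, Vikram, and Wes} with no path to {Eva, Fay, Quinn, Sven, Uma, Yael, and Yusuf}, so the network splits into 2 components. Frank is a cut vertex.

Yes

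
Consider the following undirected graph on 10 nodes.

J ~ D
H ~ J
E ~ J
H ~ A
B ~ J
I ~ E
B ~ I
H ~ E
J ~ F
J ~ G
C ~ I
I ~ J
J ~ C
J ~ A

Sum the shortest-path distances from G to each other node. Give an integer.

Distances from G: A:2, B:2, C:2, D:2, E:2, F:2, H:2, I:2, J:1.
Sum = 2 + 2 + 2 + 2 + 2 + 2 + 2 + 2 + 1 = 17.

17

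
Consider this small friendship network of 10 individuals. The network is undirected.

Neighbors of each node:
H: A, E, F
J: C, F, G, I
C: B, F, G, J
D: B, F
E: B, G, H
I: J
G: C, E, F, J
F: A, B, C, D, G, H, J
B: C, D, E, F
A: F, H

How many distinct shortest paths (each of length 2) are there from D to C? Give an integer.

2

The shortest distance is 2. The length-2 paths are: D–F–C; D–B–C.
That gives 2 distinct shortest paths.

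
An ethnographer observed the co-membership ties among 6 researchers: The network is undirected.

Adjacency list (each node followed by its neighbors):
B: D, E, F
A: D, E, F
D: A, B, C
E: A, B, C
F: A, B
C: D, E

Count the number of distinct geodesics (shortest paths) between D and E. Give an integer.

The shortest distance is 2. The length-2 paths are: D–C–E; D–A–E; D–B–E.
That gives 3 distinct shortest paths.

3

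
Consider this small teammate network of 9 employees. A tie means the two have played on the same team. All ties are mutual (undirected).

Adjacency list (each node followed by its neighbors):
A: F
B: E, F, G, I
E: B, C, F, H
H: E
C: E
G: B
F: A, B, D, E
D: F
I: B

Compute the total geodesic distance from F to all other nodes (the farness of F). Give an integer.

Distances from F: A:1, B:1, C:2, D:1, E:1, G:2, H:2, I:2.
Sum = 1 + 1 + 2 + 1 + 1 + 2 + 2 + 2 = 12.

12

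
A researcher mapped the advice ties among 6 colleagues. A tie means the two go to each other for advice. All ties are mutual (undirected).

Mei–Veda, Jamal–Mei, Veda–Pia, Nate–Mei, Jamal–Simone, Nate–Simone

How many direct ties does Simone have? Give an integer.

2

Simone is directly tied to Jamal and Nate. That is 2 neighbors, so the degree of Simone is 2.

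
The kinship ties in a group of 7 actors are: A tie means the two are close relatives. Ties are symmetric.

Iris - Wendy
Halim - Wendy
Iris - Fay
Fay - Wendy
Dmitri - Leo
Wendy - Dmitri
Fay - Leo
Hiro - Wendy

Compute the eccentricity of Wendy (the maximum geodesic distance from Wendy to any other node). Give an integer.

Distances from Wendy: Dmitri:1, Fay:1, Halim:1, Hiro:1, Iris:1, Leo:2.
The largest is 2 (to Leo), so the eccentricity of Wendy is 2.

2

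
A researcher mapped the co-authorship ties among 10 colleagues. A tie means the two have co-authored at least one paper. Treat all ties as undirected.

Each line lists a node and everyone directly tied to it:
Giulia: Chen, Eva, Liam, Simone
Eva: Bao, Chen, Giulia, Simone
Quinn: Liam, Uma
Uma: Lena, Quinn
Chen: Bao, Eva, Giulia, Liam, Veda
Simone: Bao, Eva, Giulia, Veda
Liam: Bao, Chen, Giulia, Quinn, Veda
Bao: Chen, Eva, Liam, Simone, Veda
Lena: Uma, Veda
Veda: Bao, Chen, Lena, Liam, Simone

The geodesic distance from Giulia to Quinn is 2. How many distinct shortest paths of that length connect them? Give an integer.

The shortest distance is 2, and the only length-2 path is Giulia–Liam–Quinn. So there is exactly 1 shortest path.

1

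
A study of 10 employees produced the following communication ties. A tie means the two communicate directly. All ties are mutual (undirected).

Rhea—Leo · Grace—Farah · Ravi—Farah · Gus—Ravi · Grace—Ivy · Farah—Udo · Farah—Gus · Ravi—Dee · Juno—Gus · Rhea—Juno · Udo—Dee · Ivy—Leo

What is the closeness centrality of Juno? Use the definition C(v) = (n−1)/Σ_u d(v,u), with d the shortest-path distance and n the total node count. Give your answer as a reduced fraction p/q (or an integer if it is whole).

Distances from Juno: Dee:3, Farah:2, Grace:3, Gus:1, Ivy:3, Leo:2, Ravi:2, Rhea:1, Udo:3. Sum = 20.
n = 10, so closeness = 9/20.

9/20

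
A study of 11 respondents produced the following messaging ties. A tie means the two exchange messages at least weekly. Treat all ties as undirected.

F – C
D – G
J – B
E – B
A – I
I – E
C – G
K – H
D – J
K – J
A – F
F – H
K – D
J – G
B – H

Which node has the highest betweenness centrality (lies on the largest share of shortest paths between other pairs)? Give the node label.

B

Unnormalized betweenness of each node: A:25/6, B:137/12, C:13/3, D:13/12, E:65/12, F:34/3, G:61/12, H:9, I:31/12, J:9, K:43/12.
B has the largest value, 137/12, making it the main broker — the node through which the most shortest paths run.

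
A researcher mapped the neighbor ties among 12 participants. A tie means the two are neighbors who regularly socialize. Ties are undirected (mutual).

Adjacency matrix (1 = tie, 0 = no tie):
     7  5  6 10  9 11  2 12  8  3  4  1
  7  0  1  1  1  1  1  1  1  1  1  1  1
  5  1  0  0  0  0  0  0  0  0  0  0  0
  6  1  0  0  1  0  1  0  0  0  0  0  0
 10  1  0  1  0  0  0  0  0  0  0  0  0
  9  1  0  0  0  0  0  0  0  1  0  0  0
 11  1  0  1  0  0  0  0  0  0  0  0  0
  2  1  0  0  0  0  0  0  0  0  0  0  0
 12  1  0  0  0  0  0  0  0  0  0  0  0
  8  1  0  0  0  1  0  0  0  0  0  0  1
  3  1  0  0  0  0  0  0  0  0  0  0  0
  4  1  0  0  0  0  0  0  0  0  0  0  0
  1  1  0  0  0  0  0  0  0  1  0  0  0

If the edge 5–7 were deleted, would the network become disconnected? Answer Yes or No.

Yes

Without the 5–7 edge there is no alternate route between 5 and 7, so the network disconnects. It is a bridge.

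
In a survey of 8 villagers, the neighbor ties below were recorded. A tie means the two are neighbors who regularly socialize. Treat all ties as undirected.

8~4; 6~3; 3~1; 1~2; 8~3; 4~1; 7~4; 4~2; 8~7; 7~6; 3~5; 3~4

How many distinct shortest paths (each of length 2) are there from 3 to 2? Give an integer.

2

The shortest distance is 2. The length-2 paths are: 3–4–2; 3–1–2.
That gives 2 distinct shortest paths.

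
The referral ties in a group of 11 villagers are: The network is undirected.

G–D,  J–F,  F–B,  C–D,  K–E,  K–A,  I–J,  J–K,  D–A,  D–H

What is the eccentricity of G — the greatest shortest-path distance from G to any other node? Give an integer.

6

Distances from G: A:2, B:6, C:2, D:1, E:4, F:5, H:2, I:5, J:4, K:3.
The largest is 6 (to B), so the eccentricity of G is 6.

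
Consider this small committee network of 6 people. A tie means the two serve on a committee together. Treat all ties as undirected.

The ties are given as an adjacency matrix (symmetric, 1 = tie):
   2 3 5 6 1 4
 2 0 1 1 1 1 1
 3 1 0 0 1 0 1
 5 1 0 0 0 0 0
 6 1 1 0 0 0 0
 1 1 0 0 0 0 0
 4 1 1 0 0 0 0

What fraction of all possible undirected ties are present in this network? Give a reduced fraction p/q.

7/15

There are 7 edges and 6 nodes, so the maximum possible is C(6,2) = 15.
Density = 7/15.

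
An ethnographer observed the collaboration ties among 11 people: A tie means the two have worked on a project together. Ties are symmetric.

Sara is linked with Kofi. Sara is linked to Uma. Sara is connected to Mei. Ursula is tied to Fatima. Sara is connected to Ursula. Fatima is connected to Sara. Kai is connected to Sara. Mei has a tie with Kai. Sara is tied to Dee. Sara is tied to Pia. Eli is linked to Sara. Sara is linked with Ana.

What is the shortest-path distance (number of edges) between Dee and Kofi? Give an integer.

One shortest route is Dee – Sara – Kofi, which uses 2 edges, and Dee and Kofi are not directly tied, so nothing shorter exists. So d(Dee,Kofi) = 2.

2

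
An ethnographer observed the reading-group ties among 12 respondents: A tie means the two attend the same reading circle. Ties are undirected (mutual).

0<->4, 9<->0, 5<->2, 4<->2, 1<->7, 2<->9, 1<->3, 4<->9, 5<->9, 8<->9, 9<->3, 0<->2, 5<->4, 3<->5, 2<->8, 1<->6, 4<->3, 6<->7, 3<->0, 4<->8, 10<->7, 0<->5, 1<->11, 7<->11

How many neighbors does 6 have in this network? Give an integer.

6 is directly tied to 1 and 7. That is 2 neighbors, so the degree of 6 is 2.

2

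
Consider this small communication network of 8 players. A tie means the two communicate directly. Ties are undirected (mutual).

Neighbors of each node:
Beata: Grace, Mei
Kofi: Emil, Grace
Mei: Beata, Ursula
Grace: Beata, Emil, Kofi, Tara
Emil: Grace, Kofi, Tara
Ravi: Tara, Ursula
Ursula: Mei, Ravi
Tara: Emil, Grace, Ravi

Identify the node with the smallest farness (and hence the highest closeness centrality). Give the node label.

Farness (sum of distances to all others) for each node — Beata:13, Emil:13, Grace:11, Kofi:16, Mei:15, Ravi:14, Tara:12, Ursula:16.
The smallest farness is 11, for Grace, so Grace has the highest closeness.

Grace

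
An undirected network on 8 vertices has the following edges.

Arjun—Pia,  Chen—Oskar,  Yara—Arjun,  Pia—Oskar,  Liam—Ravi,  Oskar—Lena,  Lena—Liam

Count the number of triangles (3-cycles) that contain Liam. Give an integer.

0

Liam's neighbors are Lena and Ravi, but none of them are tied to each other, so no triangle contains Liam.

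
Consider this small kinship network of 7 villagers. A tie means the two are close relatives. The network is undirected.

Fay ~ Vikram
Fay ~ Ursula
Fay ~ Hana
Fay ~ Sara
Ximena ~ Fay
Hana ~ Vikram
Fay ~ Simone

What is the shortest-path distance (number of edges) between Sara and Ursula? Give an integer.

2

One shortest route is Sara – Fay – Ursula, which uses 2 edges, and Sara and Ursula are not directly tied, so nothing shorter exists. So d(Sara,Ursula) = 2.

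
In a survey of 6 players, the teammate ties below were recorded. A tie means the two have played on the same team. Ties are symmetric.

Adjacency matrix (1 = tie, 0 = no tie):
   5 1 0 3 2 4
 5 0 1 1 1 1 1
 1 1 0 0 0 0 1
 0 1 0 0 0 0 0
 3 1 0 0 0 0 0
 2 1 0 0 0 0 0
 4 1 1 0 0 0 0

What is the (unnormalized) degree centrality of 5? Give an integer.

5 is directly tied to 0, 1, 2, 3, and 4. That is 5 neighbors, so the degree of 5 is 5.

5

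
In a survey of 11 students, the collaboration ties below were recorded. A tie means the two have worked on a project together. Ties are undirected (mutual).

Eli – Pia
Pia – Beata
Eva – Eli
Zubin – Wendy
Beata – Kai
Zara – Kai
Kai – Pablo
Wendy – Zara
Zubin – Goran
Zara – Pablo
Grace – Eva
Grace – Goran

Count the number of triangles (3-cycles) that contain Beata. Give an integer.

0

Beata's neighbors are Kai and Pia, but none of them are tied to each other, so no triangle contains Beata.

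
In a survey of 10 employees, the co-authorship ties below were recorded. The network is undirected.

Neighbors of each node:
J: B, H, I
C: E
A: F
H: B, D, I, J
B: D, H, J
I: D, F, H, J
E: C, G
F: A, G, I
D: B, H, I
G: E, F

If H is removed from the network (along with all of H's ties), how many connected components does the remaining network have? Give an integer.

H's neighbors (B, D, I, and J) remain reachable from one another through other ties, so the rest of the network stays in one piece.

1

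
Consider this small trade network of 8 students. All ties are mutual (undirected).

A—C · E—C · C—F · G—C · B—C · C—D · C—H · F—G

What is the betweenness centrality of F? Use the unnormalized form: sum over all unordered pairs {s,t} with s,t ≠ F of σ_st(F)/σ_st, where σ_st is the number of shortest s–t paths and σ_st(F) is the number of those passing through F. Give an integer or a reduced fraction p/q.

No shortest path between any pair of other nodes passes through F.
Summing the contributions gives betweenness(F) = 0.

0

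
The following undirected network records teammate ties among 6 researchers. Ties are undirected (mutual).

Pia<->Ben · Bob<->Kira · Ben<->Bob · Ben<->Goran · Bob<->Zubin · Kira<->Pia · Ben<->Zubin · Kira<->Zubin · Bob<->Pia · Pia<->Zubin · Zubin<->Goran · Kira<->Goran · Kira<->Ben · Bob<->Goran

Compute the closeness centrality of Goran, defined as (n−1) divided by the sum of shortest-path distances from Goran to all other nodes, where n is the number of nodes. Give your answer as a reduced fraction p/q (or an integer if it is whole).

Distances from Goran: Ben:1, Bob:1, Kira:1, Pia:2, Zubin:1. Sum = 6.
n = 6, so closeness = 5/6.

5/6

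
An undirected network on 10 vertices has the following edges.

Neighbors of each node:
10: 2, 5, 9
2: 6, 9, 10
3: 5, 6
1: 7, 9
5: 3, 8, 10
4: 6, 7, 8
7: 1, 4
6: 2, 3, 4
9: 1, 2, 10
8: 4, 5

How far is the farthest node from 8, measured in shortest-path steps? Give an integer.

Distances from 8: 1:3, 2:3, 3:2, 4:1, 5:1, 6:2, 7:2, 9:3, 10:2.
The largest is 3 (to 2, 9, and 1), so the eccentricity of 8 is 3.

3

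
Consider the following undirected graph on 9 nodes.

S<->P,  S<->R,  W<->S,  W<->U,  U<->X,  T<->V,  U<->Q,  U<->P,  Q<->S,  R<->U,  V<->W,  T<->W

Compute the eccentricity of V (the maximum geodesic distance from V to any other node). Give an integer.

3

Distances from V: P:3, Q:3, R:3, S:2, T:1, U:2, W:1, X:3.
The largest is 3 (to P, Q, R, and X), so the eccentricity of V is 3.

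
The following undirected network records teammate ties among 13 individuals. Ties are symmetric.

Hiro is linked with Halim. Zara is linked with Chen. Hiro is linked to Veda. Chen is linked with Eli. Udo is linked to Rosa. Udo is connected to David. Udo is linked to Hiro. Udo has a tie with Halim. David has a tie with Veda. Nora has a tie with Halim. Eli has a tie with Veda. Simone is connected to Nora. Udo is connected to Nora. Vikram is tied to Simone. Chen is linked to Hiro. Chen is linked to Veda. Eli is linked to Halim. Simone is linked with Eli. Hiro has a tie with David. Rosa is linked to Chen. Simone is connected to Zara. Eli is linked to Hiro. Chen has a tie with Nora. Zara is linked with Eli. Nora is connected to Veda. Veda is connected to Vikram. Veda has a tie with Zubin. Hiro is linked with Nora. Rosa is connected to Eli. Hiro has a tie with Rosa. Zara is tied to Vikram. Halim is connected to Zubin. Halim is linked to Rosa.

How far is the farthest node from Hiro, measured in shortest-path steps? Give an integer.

2

Distances from Hiro: Chen:1, David:1, Eli:1, Halim:1, Nora:1, Rosa:1, Simone:2, Udo:1, Veda:1, Vikram:2, Zara:2, Zubin:2.
The largest is 2 (to Zubin, Vikram, Simone, and Zara), so the eccentricity of Hiro is 2.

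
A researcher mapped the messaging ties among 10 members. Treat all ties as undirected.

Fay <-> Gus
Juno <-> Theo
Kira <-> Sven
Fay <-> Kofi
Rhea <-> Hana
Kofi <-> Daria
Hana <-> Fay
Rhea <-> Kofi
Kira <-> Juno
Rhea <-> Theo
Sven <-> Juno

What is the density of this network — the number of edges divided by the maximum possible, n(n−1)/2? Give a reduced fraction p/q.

11/45

There are 11 edges and 10 nodes, so the maximum possible is C(10,2) = 45.
Density = 11/45.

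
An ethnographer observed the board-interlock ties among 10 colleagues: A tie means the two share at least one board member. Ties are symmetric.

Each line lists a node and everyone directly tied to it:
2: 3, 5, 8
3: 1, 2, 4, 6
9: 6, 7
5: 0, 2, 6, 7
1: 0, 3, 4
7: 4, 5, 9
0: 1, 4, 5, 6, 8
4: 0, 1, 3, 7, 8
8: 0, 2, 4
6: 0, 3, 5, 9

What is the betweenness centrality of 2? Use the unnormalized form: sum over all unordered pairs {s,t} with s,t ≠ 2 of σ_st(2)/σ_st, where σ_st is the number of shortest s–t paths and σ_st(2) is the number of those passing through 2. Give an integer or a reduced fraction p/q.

3/2

Pairs whose geodesics pass through 2 — 3–8: 1/2; 3–5: 1/2; 8–5: 1/2.
All other pairs contribute 0.
Summing the contributions gives betweenness(2) = 3/2.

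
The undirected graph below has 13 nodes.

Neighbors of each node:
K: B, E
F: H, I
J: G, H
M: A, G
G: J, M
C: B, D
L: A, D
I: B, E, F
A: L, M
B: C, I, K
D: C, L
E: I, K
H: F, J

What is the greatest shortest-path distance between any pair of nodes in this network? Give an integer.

Eccentricity of each node (its greatest distance to any other): A:6, B:5, C:5, D:5, E:6, F:5, G:6, H:5, I:5, J:5, K:6, L:5, M:6.
The maximum eccentricity is 6, realized for instance by the pair G–K via G – J – H – F – I – E – K. So the diameter is 6.

6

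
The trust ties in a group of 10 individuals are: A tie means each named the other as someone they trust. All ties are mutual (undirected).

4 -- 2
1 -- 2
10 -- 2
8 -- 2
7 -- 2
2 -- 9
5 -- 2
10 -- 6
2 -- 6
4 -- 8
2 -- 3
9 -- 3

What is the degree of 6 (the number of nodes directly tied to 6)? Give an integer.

2

6 is directly tied to 2 and 10. That is 2 neighbors, so the degree of 6 is 2.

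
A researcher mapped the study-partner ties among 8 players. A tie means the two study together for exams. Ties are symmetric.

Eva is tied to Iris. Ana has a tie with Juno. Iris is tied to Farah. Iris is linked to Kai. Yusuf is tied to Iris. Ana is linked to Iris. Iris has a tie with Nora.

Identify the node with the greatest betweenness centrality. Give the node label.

Iris

Unnormalized betweenness of each node: Ana:6, Eva:0, Farah:0, Iris:20, Juno:0, Kai:0, Nora:0, Yusuf:0.
Iris has the largest value, 20, making it the main broker — the node through which the most shortest paths run.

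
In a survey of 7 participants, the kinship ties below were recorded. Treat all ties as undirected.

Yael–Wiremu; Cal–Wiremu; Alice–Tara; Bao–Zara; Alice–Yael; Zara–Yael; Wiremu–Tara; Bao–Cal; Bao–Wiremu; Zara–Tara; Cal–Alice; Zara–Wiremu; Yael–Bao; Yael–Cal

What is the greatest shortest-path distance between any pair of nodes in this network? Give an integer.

Eccentricity of each node (its greatest distance to any other): Alice:2, Bao:2, Cal:2, Tara:2, Wiremu:2, Yael:2, Zara:2.
The maximum eccentricity is 2, realized for instance by the pair Bao–Tara via Bao – Zara – Tara. So the diameter is 2.

2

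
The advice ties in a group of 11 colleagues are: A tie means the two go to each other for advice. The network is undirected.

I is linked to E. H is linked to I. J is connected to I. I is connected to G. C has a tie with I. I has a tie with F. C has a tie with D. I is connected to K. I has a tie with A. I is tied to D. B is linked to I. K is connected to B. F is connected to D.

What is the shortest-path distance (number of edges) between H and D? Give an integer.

2

One shortest route is H – I – D, which uses 2 edges, and H and D are not directly tied, so nothing shorter exists. So d(H,D) = 2.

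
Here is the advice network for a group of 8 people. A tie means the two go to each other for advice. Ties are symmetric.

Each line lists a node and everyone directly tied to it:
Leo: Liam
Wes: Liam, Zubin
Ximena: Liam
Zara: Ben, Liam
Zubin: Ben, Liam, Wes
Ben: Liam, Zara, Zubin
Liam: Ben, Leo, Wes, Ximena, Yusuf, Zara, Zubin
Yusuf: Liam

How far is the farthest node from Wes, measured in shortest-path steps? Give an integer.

2

Distances from Wes: Ben:2, Leo:2, Liam:1, Ximena:2, Yusuf:2, Zara:2, Zubin:1.
The largest is 2 (to Leo, Ximena, Yusuf, Ben, and Zara), so the eccentricity of Wes is 2.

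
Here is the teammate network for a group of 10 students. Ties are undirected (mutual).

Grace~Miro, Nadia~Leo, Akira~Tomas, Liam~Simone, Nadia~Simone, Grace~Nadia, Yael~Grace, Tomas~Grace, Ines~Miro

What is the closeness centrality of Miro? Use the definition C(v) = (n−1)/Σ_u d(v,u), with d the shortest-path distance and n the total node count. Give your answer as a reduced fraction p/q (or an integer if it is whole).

Distances from Miro: Akira:3, Grace:1, Ines:1, Leo:3, Liam:4, Nadia:2, Simone:3, Tomas:2, Yael:2. Sum = 21.
n = 10, so closeness = 9/21 = 3/7.

3/7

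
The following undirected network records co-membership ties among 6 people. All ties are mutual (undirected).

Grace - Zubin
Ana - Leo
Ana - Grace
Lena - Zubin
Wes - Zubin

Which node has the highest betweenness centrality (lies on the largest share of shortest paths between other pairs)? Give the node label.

Unnormalized betweenness of each node: Ana:4, Grace:6, Lena:0, Leo:0, Wes:0, Zubin:7.
Zubin has the largest value, 7, making it the main broker — the node through which the most shortest paths run.

Zubin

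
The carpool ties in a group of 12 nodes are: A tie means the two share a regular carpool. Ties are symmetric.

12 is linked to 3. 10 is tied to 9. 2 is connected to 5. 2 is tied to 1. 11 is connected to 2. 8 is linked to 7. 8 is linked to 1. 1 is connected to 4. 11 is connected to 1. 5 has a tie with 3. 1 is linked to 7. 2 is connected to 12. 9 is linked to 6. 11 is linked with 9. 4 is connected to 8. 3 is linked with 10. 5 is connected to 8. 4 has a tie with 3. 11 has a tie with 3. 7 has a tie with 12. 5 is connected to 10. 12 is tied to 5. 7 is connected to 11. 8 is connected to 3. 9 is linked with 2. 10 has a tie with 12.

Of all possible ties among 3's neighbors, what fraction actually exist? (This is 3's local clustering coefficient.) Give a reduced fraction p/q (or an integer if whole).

1/3

3's neighbors: 4, 5, 8, 10, 11, and 12 (k = 6).
Possible neighbor pairs: C(6,2) = 15. Edges among them: 4–8, 5–8, 5–10, 5–12, 10–12 → e = 5.
Clustering(3) = 5/15 = 1/3.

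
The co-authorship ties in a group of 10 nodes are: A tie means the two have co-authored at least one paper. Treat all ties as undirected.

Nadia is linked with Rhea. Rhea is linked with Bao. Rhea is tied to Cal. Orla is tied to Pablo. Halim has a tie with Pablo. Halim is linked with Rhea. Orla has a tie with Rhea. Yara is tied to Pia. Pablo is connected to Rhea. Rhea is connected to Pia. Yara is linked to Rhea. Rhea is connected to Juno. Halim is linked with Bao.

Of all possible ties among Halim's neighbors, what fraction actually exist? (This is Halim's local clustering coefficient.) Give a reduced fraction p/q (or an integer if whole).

Halim's neighbors: Bao, Pablo, and Rhea (k = 3).
Possible neighbor pairs: C(3,2) = 3. Edges among them: Bao–Rhea, Pablo–Rhea → e = 2.
Clustering(Halim) = 2/3.

2/3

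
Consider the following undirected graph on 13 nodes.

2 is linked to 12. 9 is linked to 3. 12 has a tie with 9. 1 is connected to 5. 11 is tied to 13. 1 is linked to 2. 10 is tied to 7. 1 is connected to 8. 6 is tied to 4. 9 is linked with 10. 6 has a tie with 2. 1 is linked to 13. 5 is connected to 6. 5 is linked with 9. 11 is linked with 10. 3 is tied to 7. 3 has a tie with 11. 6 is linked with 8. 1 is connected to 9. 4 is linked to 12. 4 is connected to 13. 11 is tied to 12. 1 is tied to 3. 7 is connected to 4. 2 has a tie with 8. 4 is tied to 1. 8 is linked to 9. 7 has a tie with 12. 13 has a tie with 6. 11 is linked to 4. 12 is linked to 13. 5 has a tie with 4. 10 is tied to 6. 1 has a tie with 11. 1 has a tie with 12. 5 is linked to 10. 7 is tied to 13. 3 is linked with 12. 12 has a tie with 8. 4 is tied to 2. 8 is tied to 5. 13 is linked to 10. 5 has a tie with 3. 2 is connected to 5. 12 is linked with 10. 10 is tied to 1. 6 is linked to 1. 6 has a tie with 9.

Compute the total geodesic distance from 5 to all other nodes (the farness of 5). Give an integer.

Distances from 5: 1:1, 2:1, 3:1, 4:1, 6:1, 7:2, 8:1, 9:1, 10:1, 11:2, 12:2, 13:2.
Sum = 1 + 1 + 1 + 1 + 1 + 2 + 1 + 1 + 1 + 2 + 2 + 2 = 16.

16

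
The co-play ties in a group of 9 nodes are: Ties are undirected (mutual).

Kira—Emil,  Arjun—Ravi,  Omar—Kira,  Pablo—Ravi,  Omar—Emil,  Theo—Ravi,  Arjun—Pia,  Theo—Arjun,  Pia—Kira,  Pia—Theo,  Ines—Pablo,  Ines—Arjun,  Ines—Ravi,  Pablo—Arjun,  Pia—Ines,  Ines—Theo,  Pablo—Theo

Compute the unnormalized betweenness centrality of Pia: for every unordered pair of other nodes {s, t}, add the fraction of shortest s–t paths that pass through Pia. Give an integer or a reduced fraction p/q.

Pairs whose geodesics pass through Pia — Arjun–Kira: 1; Arjun–Omar: 1; Arjun–Emil: 1; Ravi–Kira: 3/3; Ravi–Omar: 3/3; Ravi–Emil: 3/3; Pablo–Kira: 3/3; Pablo–Omar: 3/3; Pablo–Emil: 3/3; Theo–Kira: 1; Theo–Omar: 1; Theo–Emil: 1; Ines–Kira: 1; Ines–Omar: 1 … (+1 more pairs).
All other pairs contribute 0.
Summing the contributions gives betweenness(Pia) = 15.

15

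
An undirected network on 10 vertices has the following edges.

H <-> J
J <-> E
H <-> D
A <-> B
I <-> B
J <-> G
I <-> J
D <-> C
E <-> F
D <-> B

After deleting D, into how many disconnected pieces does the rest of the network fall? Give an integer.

Without D, the remaining ties split the others into: {A, B, E, F, G, H, I, J}; {C}.
That's 2 separate components.

2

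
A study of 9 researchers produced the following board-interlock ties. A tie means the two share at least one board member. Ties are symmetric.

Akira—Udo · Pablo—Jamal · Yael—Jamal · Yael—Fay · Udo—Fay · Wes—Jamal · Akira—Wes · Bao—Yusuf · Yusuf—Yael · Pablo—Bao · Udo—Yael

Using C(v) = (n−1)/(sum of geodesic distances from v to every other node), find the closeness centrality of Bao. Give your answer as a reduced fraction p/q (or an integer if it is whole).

8/19

Distances from Bao: Akira:4, Fay:3, Jamal:2, Pablo:1, Udo:3, Wes:3, Yael:2, Yusuf:1. Sum = 19.
n = 9, so closeness = 8/19.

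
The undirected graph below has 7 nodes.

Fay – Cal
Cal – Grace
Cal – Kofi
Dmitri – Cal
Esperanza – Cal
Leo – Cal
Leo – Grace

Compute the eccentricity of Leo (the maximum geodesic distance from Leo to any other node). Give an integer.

Distances from Leo: Cal:1, Dmitri:2, Esperanza:2, Fay:2, Grace:1, Kofi:2.
The largest is 2 (to Dmitri, Kofi, Fay, and Esperanza), so the eccentricity of Leo is 2.

2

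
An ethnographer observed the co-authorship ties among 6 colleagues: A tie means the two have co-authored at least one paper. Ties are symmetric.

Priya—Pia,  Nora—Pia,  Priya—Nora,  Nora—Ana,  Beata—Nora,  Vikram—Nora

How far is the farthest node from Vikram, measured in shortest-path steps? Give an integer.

Distances from Vikram: Ana:2, Beata:2, Nora:1, Pia:2, Priya:2.
The largest is 2 (to Pia, Priya, Ana, and Beata), so the eccentricity of Vikram is 2.

2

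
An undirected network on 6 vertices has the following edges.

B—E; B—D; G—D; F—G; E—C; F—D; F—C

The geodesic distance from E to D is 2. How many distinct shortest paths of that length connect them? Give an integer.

1

The shortest distance is 2, and the only length-2 path is E–B–D. So there is exactly 1 shortest path.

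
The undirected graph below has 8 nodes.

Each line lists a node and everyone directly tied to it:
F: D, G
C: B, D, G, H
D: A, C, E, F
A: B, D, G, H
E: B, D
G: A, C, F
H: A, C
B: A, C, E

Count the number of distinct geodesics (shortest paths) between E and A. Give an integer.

2

The shortest distance is 2. The length-2 paths are: E–D–A; E–B–A.
That gives 2 distinct shortest paths.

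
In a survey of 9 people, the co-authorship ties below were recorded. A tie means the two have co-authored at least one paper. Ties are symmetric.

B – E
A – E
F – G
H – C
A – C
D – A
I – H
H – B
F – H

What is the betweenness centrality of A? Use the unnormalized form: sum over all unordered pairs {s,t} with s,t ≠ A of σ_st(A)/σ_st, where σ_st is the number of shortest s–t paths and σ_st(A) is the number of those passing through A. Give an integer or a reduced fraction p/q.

8

Pairs whose geodesics pass through A — C–D: 1; C–E: 1; G–D: 1; I–D: 1; D–F: 1; D–E: 1; D–H: 1; D–B: 1.
All other pairs contribute 0.
Summing the contributions gives betweenness(A) = 8.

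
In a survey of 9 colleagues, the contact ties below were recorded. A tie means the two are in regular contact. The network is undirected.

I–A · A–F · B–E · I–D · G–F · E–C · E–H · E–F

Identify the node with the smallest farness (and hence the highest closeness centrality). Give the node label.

Farness (sum of distances to all others) for each node — A:17, B:22, C:22, D:29, E:15, F:14, G:21, H:22, I:22.
The smallest farness is 14, for F, so F has the highest closeness.

F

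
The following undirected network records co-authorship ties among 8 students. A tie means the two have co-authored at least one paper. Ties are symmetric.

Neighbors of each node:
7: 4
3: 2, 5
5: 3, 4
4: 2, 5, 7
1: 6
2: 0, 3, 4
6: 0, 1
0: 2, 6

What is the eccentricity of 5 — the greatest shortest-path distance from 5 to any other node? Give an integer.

Distances from 5: 0:3, 1:5, 2:2, 3:1, 4:1, 6:4, 7:2.
The largest is 5 (to 1), so the eccentricity of 5 is 5.

5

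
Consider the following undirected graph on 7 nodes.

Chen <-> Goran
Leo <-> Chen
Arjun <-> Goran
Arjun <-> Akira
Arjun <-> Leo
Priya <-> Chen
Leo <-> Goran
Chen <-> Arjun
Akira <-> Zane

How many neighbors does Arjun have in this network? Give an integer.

4

Arjun is directly tied to Akira, Chen, Goran, and Leo. That is 4 neighbors, so the degree of Arjun is 4.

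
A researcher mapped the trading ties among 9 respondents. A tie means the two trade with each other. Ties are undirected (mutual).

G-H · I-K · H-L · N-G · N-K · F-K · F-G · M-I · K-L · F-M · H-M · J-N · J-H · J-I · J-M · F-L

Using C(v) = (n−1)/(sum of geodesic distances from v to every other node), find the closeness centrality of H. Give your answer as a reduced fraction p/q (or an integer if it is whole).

2/3

Distances from H: F:2, G:1, I:2, J:1, K:2, L:1, M:1, N:2. Sum = 12.
n = 9, so closeness = 8/12 = 2/3.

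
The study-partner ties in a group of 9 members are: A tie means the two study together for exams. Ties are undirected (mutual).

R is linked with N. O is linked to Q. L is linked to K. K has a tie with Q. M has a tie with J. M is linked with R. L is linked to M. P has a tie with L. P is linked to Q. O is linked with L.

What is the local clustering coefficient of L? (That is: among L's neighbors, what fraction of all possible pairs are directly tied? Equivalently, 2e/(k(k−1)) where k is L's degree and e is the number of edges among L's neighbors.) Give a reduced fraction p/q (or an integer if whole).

L's neighbors: K, M, O, and P (k = 4).
Possible neighbor pairs: C(4,2) = 6. Edges among them: none → e = 0.
Clustering(L) = 0/6 = 0.

0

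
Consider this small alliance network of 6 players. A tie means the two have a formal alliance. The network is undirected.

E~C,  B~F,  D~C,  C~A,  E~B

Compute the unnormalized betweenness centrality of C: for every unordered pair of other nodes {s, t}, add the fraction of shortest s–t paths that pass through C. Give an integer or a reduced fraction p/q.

Pairs whose geodesics pass through C — A–B: 1; A–F: 1; A–D: 1; A–E: 1; B–D: 1; F–D: 1; D–E: 1.
All other pairs contribute 0.
Summing the contributions gives betweenness(C) = 7.

7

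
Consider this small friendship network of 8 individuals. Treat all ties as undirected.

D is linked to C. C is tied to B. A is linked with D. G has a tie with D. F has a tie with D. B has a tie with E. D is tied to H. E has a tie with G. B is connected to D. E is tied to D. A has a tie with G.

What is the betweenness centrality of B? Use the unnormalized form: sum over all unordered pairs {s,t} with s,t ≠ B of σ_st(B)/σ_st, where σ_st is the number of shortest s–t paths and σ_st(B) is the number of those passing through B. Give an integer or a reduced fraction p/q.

1/2

Pairs whose geodesics pass through B — E–C: 1/2.
All other pairs contribute 0.
Summing the contributions gives betweenness(B) = 1/2.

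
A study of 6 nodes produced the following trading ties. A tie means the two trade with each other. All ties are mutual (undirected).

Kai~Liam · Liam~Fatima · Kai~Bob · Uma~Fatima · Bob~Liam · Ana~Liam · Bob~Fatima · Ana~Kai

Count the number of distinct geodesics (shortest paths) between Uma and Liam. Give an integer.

1

The shortest distance is 2, and the only length-2 path is Uma–Fatima–Liam. So there is exactly 1 shortest path.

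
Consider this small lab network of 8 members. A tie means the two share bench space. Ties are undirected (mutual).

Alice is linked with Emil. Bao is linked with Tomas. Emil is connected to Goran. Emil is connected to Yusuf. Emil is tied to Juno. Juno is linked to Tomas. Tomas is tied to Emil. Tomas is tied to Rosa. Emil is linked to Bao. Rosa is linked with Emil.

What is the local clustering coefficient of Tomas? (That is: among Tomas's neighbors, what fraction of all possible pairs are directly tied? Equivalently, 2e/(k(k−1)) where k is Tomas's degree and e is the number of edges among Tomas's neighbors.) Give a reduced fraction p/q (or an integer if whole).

1/2

Tomas's neighbors: Bao, Emil, Juno, and Rosa (k = 4).
Possible neighbor pairs: C(4,2) = 6. Edges among them: Bao–Emil, Emil–Juno, Emil–Rosa → e = 3.
Clustering(Tomas) = 3/6 = 1/2.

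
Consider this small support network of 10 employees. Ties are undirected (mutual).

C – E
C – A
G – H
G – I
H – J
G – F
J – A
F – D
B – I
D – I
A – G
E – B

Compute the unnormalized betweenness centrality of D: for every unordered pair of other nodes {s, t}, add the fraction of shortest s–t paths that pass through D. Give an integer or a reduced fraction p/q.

4/3

Pairs whose geodesics pass through D — E–F: 1/3; B–F: 1/2; I–F: 1/2.
All other pairs contribute 0.
Summing the contributions gives betweenness(D) = 4/3.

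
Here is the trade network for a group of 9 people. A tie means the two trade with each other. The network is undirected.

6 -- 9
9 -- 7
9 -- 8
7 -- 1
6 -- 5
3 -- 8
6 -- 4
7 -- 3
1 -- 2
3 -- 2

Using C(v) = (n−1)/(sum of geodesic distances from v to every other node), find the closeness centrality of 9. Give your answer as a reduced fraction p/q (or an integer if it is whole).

Distances from 9: 1:2, 2:3, 3:2, 4:2, 5:2, 6:1, 7:1, 8:1. Sum = 14.
n = 9, so closeness = 8/14 = 4/7.

4/7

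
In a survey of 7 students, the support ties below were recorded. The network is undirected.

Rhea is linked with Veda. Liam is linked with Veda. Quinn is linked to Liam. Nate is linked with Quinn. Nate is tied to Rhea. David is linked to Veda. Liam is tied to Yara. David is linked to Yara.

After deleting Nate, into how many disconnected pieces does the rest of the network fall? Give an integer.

Nate's neighbors (Quinn and Rhea) remain reachable from one another through other ties, so the rest of the network stays in one piece.

1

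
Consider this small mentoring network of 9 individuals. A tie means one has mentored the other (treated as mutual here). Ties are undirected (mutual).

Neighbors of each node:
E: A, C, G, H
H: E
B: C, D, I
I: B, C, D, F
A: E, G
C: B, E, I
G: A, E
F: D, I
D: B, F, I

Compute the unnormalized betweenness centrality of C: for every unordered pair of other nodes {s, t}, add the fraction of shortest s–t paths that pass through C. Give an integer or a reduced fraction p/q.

16

Pairs whose geodesics pass through C — I–H: 1; I–E: 1; I–G: 1; I–A: 1; D–H: 2/2; D–E: 2/2; D–G: 2/2; D–A: 2/2; B–H: 1; B–E: 1; B–G: 1; B–A: 1; F–H: 1; F–E: 1 … (+2 more pairs).
All other pairs contribute 0.
Summing the contributions gives betweenness(C) = 16.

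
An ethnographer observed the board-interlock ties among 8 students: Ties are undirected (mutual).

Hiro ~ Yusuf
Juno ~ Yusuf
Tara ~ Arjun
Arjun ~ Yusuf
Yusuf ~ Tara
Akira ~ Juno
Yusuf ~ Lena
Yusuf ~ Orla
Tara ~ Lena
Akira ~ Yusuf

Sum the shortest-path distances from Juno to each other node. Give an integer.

12

Distances from Juno: Akira:1, Arjun:2, Hiro:2, Lena:2, Orla:2, Tara:2, Yusuf:1.
Sum = 1 + 2 + 2 + 2 + 2 + 2 + 1 = 12.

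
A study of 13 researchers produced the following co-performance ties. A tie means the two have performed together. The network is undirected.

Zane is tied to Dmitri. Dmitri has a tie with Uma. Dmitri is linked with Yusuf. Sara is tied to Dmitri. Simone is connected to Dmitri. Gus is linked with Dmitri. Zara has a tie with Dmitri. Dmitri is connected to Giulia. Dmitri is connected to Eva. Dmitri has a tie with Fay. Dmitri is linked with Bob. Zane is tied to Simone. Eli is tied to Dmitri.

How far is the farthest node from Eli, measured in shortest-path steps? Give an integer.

2

Distances from Eli: Bob:2, Dmitri:1, Eva:2, Fay:2, Giulia:2, Gus:2, Sara:2, Simone:2, Uma:2, Yusuf:2, Zane:2, Zara:2.
The largest is 2 (to Yusuf, Eva, Fay, Giulia, Simone, Sara, Gus, Zane, Uma, Bob, and Zara), so the eccentricity of Eli is 2.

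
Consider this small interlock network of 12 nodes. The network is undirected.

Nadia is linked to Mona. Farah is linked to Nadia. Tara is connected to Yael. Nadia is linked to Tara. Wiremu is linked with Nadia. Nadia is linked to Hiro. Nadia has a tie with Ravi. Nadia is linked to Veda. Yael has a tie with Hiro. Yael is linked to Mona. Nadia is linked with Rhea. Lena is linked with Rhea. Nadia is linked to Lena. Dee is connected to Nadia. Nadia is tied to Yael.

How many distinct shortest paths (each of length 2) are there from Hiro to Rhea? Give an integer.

The shortest distance is 2, and the only length-2 path is Hiro–Nadia–Rhea. So there is exactly 1 shortest path.

1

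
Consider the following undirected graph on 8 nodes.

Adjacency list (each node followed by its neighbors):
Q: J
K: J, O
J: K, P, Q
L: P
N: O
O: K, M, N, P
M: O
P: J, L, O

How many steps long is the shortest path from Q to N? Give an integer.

4

One shortest route is Q – J – K – O – N, which uses 4 edges, and at distance 3 from Q we only reach {L, O}, which does not include N. So d(Q,N) = 4.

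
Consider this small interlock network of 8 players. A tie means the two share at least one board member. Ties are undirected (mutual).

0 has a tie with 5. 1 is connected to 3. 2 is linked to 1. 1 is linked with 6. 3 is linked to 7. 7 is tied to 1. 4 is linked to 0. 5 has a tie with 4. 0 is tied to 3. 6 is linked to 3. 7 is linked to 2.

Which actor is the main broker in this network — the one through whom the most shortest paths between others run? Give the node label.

3

Unnormalized betweenness of each node: 0:10, 1:7/2, 2:0, 3:25/2, 4:0, 5:0, 6:0, 7:2.
3 has the largest value, 25/2, making it the main broker — the node through which the most shortest paths run.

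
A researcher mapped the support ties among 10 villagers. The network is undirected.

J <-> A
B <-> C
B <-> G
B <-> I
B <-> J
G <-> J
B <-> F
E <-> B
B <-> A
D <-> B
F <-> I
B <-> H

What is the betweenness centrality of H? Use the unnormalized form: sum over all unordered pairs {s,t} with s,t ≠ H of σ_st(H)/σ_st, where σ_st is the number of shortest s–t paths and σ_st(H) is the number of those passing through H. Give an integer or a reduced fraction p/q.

0

No shortest path between any pair of other nodes passes through H.
Summing the contributions gives betweenness(H) = 0.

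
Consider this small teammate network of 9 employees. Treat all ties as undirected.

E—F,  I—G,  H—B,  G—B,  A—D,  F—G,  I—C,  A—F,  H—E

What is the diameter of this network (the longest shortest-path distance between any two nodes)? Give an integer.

5

Eccentricity of each node (its greatest distance to any other): A:4, B:4, C:5, D:5, E:4, F:3, G:3, H:4, I:4.
The maximum eccentricity is 5, realized for instance by the pair D–C via D – A – F – G – I – C. So the diameter is 5.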